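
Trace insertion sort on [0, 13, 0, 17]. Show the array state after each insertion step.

First element 0 is already 'sorted'
Insert 13: shifted 0 elements -> [0, 13, 0, 17]
Insert 0: shifted 1 elements -> [0, 0, 13, 17]
Insert 17: shifted 0 elements -> [0, 0, 13, 17]


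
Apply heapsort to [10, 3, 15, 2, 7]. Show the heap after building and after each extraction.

Build heap: [15, 7, 10, 2, 3]
Extract 15: [10, 7, 3, 2, 15]
Extract 10: [7, 2, 3, 10, 15]
Extract 7: [3, 2, 7, 10, 15]
Extract 3: [2, 3, 7, 10, 15]


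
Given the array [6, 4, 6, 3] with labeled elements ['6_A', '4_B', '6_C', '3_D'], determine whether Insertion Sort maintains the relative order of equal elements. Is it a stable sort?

Trace Insertion Sort on the labeled array (the key is the number; the letter only tracks identity):
  Insert 4_B at index 0: [4_B, 6_A, 6_C, 3_D]
  Insert 6_C at index 2: [4_B, 6_A, 6_C, 3_D]
  Insert 3_D at index 0: [3_D, 4_B, 6_A, 6_C]
Final order: [3_D, 4_B, 6_A, 6_C]
Equal keys:
  value 6: originally 6_A, 6_C; after sorting 6_A, 6_C -> order preserved
All equal keys kept their original relative order. Insertion Sort is stable: elements are shifted only while they are strictly greater than the key, so a key is inserted after any equal elements already placed.
Answer: Stable


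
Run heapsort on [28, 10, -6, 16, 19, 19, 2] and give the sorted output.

Build heap: [28, 19, 19, 16, 10, -6, 2]
Extract 28: [19, 16, 19, 2, 10, -6, 28]
Extract 19: [19, 16, -6, 2, 10, 19, 28]
Extract 19: [16, 10, -6, 2, 19, 19, 28]
Extract 16: [10, 2, -6, 16, 19, 19, 28]
Extract 10: [2, -6, 10, 16, 19, 19, 28]
Extract 2: [-6, 2, 10, 16, 19, 19, 28]


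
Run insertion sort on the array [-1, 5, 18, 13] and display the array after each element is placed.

First element -1 is already 'sorted'
Insert 5: shifted 0 elements -> [-1, 5, 18, 13]
Insert 18: shifted 0 elements -> [-1, 5, 18, 13]
Insert 13: shifted 1 elements -> [-1, 5, 13, 18]


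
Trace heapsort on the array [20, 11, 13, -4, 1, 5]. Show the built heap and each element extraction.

Build heap: [20, 11, 13, -4, 1, 5]
Extract 20: [13, 11, 5, -4, 1, 20]
Extract 13: [11, 1, 5, -4, 13, 20]
Extract 11: [5, 1, -4, 11, 13, 20]
Extract 5: [1, -4, 5, 11, 13, 20]
Extract 1: [-4, 1, 5, 11, 13, 20]


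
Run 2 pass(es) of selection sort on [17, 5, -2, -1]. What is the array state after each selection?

Pass 1: Select minimum -2 at index 2, swap -> [-2, 5, 17, -1]
Pass 2: Select minimum -1 at index 3, swap -> [-2, -1, 17, 5]


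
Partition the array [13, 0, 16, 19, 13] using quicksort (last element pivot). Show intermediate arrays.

Partition 1: pivot=13 at index 2 -> [13, 0, 13, 19, 16]
Partition 2: pivot=0 at index 0 -> [0, 13, 13, 19, 16]
Partition 3: pivot=16 at index 3 -> [0, 13, 13, 16, 19]


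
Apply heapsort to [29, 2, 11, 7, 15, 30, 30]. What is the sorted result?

Build heap: [30, 15, 30, 7, 2, 11, 29]
Extract 30: [30, 15, 29, 7, 2, 11, 30]
Extract 30: [29, 15, 11, 7, 2, 30, 30]
Extract 29: [15, 7, 11, 2, 29, 30, 30]
Extract 15: [11, 7, 2, 15, 29, 30, 30]
Extract 11: [7, 2, 11, 15, 29, 30, 30]
Extract 7: [2, 7, 11, 15, 29, 30, 30]


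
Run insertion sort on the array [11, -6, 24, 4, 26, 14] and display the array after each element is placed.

First element 11 is already 'sorted'
Insert -6: shifted 1 elements -> [-6, 11, 24, 4, 26, 14]
Insert 24: shifted 0 elements -> [-6, 11, 24, 4, 26, 14]
Insert 4: shifted 2 elements -> [-6, 4, 11, 24, 26, 14]
Insert 26: shifted 0 elements -> [-6, 4, 11, 24, 26, 14]
Insert 14: shifted 2 elements -> [-6, 4, 11, 14, 24, 26]


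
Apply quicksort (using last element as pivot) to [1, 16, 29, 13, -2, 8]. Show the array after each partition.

Partition 1: pivot=8 at index 2 -> [1, -2, 8, 13, 16, 29]
Partition 2: pivot=-2 at index 0 -> [-2, 1, 8, 13, 16, 29]
Partition 3: pivot=29 at index 5 -> [-2, 1, 8, 13, 16, 29]
Partition 4: pivot=16 at index 4 -> [-2, 1, 8, 13, 16, 29]


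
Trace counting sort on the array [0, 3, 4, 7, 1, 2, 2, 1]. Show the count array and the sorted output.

Count array: [1, 2, 2, 1, 1, 0, 0, 1]
(count[i] = number of elements equal to i)
Cumulative count: [1, 3, 5, 6, 7, 7, 7, 8]
Sorted: [0, 1, 1, 2, 2, 3, 4, 7]


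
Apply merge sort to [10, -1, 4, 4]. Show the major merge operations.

Divide and conquer:
  Merge [10] + [-1] -> [-1, 10]
  Merge [4] + [4] -> [4, 4]
  Merge [-1, 10] + [4, 4] -> [-1, 4, 4, 10]


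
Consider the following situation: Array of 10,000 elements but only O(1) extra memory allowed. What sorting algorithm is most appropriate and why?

Best choice: Heapsort
Reason: Heapsort rearranges the array in place using O(1) auxiliary space and still guarantees O(n log n) time; quicksort partitions in place but needs Theta(log n) stack space for recursion (O(n) in the worst case), and mergesort requires O(n) auxiliary space


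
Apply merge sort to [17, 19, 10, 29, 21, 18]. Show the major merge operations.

Divide and conquer:
  Merge [19] + [10] -> [10, 19]
  Merge [17] + [10, 19] -> [10, 17, 19]
  Merge [21] + [18] -> [18, 21]
  Merge [29] + [18, 21] -> [18, 21, 29]
  Merge [10, 17, 19] + [18, 21, 29] -> [10, 17, 18, 19, 21, 29]


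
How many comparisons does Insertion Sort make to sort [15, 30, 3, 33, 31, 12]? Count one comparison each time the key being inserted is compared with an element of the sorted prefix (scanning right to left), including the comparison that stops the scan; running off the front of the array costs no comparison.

Insert 30: 15 <= 30 (stop) = 1 comparison(s) -> [15, 30, 3, 33, 31, 12]
Insert 3: 30 > 3 (shift), 15 > 3 (shift), reached front = 2 comparison(s) -> [3, 15, 30, 33, 31, 12]
Insert 33: 30 <= 33 (stop) = 1 comparison(s) -> [3, 15, 30, 33, 31, 12]
Insert 31: 33 > 31 (shift), 30 <= 31 (stop) = 2 comparison(s) -> [3, 15, 30, 31, 33, 12]
Insert 12: 33 > 12 (shift), 31 > 12 (shift), 30 > 12 (shift), 15 > 12 (shift), 3 <= 12 (stop) = 5 comparison(s) -> [3, 12, 15, 30, 31, 33]
Total comparisons: 1 + 2 + 1 + 2 + 5 = 11


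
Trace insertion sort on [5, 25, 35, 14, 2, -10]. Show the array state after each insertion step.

First element 5 is already 'sorted'
Insert 25: shifted 0 elements -> [5, 25, 35, 14, 2, -10]
Insert 35: shifted 0 elements -> [5, 25, 35, 14, 2, -10]
Insert 14: shifted 2 elements -> [5, 14, 25, 35, 2, -10]
Insert 2: shifted 4 elements -> [2, 5, 14, 25, 35, -10]
Insert -10: shifted 5 elements -> [-10, 2, 5, 14, 25, 35]


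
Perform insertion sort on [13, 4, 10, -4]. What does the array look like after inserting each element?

First element 13 is already 'sorted'
Insert 4: shifted 1 elements -> [4, 13, 10, -4]
Insert 10: shifted 1 elements -> [4, 10, 13, -4]
Insert -4: shifted 3 elements -> [-4, 4, 10, 13]


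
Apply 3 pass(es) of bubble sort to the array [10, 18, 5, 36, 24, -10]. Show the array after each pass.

After pass 1: [10, 5, 18, 24, -10, 36] (3 swaps)
After pass 2: [5, 10, 18, -10, 24, 36] (2 swaps)
After pass 3: [5, 10, -10, 18, 24, 36] (1 swaps)
Total swaps: 6


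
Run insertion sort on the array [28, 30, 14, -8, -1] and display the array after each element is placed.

First element 28 is already 'sorted'
Insert 30: shifted 0 elements -> [28, 30, 14, -8, -1]
Insert 14: shifted 2 elements -> [14, 28, 30, -8, -1]
Insert -8: shifted 3 elements -> [-8, 14, 28, 30, -1]
Insert -1: shifted 3 elements -> [-8, -1, 14, 28, 30]


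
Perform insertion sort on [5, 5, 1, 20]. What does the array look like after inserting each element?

First element 5 is already 'sorted'
Insert 5: shifted 0 elements -> [5, 5, 1, 20]
Insert 1: shifted 2 elements -> [1, 5, 5, 20]
Insert 20: shifted 0 elements -> [1, 5, 5, 20]


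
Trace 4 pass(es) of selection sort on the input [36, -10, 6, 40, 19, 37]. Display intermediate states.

Pass 1: Select minimum -10 at index 1, swap -> [-10, 36, 6, 40, 19, 37]
Pass 2: Select minimum 6 at index 2, swap -> [-10, 6, 36, 40, 19, 37]
Pass 3: Select minimum 19 at index 4, swap -> [-10, 6, 19, 40, 36, 37]
Pass 4: Select minimum 36 at index 4, swap -> [-10, 6, 19, 36, 40, 37]


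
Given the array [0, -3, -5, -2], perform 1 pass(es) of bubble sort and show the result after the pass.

After pass 1: [-3, -5, -2, 0] (3 swaps)
Total swaps: 3


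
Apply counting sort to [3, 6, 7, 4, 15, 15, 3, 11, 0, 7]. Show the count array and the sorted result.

Count array: [1, 0, 0, 2, 1, 0, 1, 2, 0, 0, 0, 1, 0, 0, 0, 2]
(count[i] = number of elements equal to i)
Cumulative count: [1, 1, 1, 3, 4, 4, 5, 7, 7, 7, 7, 8, 8, 8, 8, 10]
Sorted: [0, 3, 3, 4, 6, 7, 7, 11, 15, 15]


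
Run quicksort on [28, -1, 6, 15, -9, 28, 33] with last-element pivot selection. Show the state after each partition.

Partition 1: pivot=33 at index 6 -> [28, -1, 6, 15, -9, 28, 33]
Partition 2: pivot=28 at index 5 -> [28, -1, 6, 15, -9, 28, 33]
Partition 3: pivot=-9 at index 0 -> [-9, -1, 6, 15, 28, 28, 33]
Partition 4: pivot=28 at index 4 -> [-9, -1, 6, 15, 28, 28, 33]
Partition 5: pivot=15 at index 3 -> [-9, -1, 6, 15, 28, 28, 33]
Partition 6: pivot=6 at index 2 -> [-9, -1, 6, 15, 28, 28, 33]


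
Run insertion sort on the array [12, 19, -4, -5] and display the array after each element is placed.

First element 12 is already 'sorted'
Insert 19: shifted 0 elements -> [12, 19, -4, -5]
Insert -4: shifted 2 elements -> [-4, 12, 19, -5]
Insert -5: shifted 3 elements -> [-5, -4, 12, 19]


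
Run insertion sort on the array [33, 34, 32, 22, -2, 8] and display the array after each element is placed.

First element 33 is already 'sorted'
Insert 34: shifted 0 elements -> [33, 34, 32, 22, -2, 8]
Insert 32: shifted 2 elements -> [32, 33, 34, 22, -2, 8]
Insert 22: shifted 3 elements -> [22, 32, 33, 34, -2, 8]
Insert -2: shifted 4 elements -> [-2, 22, 32, 33, 34, 8]
Insert 8: shifted 4 elements -> [-2, 8, 22, 32, 33, 34]


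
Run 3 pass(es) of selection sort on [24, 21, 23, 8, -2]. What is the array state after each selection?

Pass 1: Select minimum -2 at index 4, swap -> [-2, 21, 23, 8, 24]
Pass 2: Select minimum 8 at index 3, swap -> [-2, 8, 23, 21, 24]
Pass 3: Select minimum 21 at index 3, swap -> [-2, 8, 21, 23, 24]


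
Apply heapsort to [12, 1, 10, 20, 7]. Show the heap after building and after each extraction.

Build heap: [20, 12, 10, 1, 7]
Extract 20: [12, 7, 10, 1, 20]
Extract 12: [10, 7, 1, 12, 20]
Extract 10: [7, 1, 10, 12, 20]
Extract 7: [1, 7, 10, 12, 20]


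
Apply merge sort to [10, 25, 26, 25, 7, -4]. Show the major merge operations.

Divide and conquer:
  Merge [25] + [26] -> [25, 26]
  Merge [10] + [25, 26] -> [10, 25, 26]
  Merge [7] + [-4] -> [-4, 7]
  Merge [25] + [-4, 7] -> [-4, 7, 25]
  Merge [10, 25, 26] + [-4, 7, 25] -> [-4, 7, 10, 25, 25, 26]


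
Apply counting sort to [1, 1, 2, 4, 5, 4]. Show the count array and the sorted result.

Count array: [0, 2, 1, 0, 2, 1]
(count[i] = number of elements equal to i)
Cumulative count: [0, 2, 3, 3, 5, 6]
Sorted: [1, 1, 2, 4, 4, 5]


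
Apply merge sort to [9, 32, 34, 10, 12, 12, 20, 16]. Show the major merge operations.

Divide and conquer:
  Merge [9] + [32] -> [9, 32]
  Merge [34] + [10] -> [10, 34]
  Merge [9, 32] + [10, 34] -> [9, 10, 32, 34]
  Merge [12] + [12] -> [12, 12]
  Merge [20] + [16] -> [16, 20]
  Merge [12, 12] + [16, 20] -> [12, 12, 16, 20]
  Merge [9, 10, 32, 34] + [12, 12, 16, 20] -> [9, 10, 12, 12, 16, 20, 32, 34]


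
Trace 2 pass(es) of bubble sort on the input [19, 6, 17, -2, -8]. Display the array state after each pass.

After pass 1: [6, 17, -2, -8, 19] (4 swaps)
After pass 2: [6, -2, -8, 17, 19] (2 swaps)
Total swaps: 6


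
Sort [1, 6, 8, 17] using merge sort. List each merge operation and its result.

Divide and conquer:
  Merge [1] + [6] -> [1, 6]
  Merge [8] + [17] -> [8, 17]
  Merge [1, 6] + [8, 17] -> [1, 6, 8, 17]


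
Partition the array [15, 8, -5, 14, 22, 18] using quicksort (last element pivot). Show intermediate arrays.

Partition 1: pivot=18 at index 4 -> [15, 8, -5, 14, 18, 22]
Partition 2: pivot=14 at index 2 -> [8, -5, 14, 15, 18, 22]
Partition 3: pivot=-5 at index 0 -> [-5, 8, 14, 15, 18, 22]


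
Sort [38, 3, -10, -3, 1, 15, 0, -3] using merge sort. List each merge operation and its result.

Divide and conquer:
  Merge [38] + [3] -> [3, 38]
  Merge [-10] + [-3] -> [-10, -3]
  Merge [3, 38] + [-10, -3] -> [-10, -3, 3, 38]
  Merge [1] + [15] -> [1, 15]
  Merge [0] + [-3] -> [-3, 0]
  Merge [1, 15] + [-3, 0] -> [-3, 0, 1, 15]
  Merge [-10, -3, 3, 38] + [-3, 0, 1, 15] -> [-10, -3, -3, 0, 1, 3, 15, 38]


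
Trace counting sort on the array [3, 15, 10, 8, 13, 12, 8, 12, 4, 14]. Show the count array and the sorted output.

Count array: [0, 0, 0, 1, 1, 0, 0, 0, 2, 0, 1, 0, 2, 1, 1, 1]
(count[i] = number of elements equal to i)
Cumulative count: [0, 0, 0, 1, 2, 2, 2, 2, 4, 4, 5, 5, 7, 8, 9, 10]
Sorted: [3, 4, 8, 8, 10, 12, 12, 13, 14, 15]


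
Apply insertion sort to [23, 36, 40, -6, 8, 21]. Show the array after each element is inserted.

First element 23 is already 'sorted'
Insert 36: shifted 0 elements -> [23, 36, 40, -6, 8, 21]
Insert 40: shifted 0 elements -> [23, 36, 40, -6, 8, 21]
Insert -6: shifted 3 elements -> [-6, 23, 36, 40, 8, 21]
Insert 8: shifted 3 elements -> [-6, 8, 23, 36, 40, 21]
Insert 21: shifted 3 elements -> [-6, 8, 21, 23, 36, 40]


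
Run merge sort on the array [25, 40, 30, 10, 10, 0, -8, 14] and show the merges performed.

Divide and conquer:
  Merge [25] + [40] -> [25, 40]
  Merge [30] + [10] -> [10, 30]
  Merge [25, 40] + [10, 30] -> [10, 25, 30, 40]
  Merge [10] + [0] -> [0, 10]
  Merge [-8] + [14] -> [-8, 14]
  Merge [0, 10] + [-8, 14] -> [-8, 0, 10, 14]
  Merge [10, 25, 30, 40] + [-8, 0, 10, 14] -> [-8, 0, 10, 10, 14, 25, 30, 40]


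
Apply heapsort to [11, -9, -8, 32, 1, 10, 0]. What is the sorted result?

Build heap: [32, 11, 10, -9, 1, -8, 0]
Extract 32: [11, 1, 10, -9, 0, -8, 32]
Extract 11: [10, 1, -8, -9, 0, 11, 32]
Extract 10: [1, 0, -8, -9, 10, 11, 32]
Extract 1: [0, -9, -8, 1, 10, 11, 32]
Extract 0: [-8, -9, 0, 1, 10, 11, 32]
Extract -8: [-9, -8, 0, 1, 10, 11, 32]


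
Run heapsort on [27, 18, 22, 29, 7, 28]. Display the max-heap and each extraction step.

Build heap: [29, 27, 28, 18, 7, 22]
Extract 29: [28, 27, 22, 18, 7, 29]
Extract 28: [27, 18, 22, 7, 28, 29]
Extract 27: [22, 18, 7, 27, 28, 29]
Extract 22: [18, 7, 22, 27, 28, 29]
Extract 18: [7, 18, 22, 27, 28, 29]


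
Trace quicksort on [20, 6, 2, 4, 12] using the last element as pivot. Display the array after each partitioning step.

Partition 1: pivot=12 at index 3 -> [6, 2, 4, 12, 20]
Partition 2: pivot=4 at index 1 -> [2, 4, 6, 12, 20]


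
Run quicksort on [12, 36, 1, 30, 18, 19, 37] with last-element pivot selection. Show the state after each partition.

Partition 1: pivot=37 at index 6 -> [12, 36, 1, 30, 18, 19, 37]
Partition 2: pivot=19 at index 3 -> [12, 1, 18, 19, 36, 30, 37]
Partition 3: pivot=18 at index 2 -> [12, 1, 18, 19, 36, 30, 37]
Partition 4: pivot=1 at index 0 -> [1, 12, 18, 19, 36, 30, 37]
Partition 5: pivot=30 at index 4 -> [1, 12, 18, 19, 30, 36, 37]


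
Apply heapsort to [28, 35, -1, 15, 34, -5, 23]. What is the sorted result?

Build heap: [35, 34, 23, 15, 28, -5, -1]
Extract 35: [34, 28, 23, 15, -1, -5, 35]
Extract 34: [28, 15, 23, -5, -1, 34, 35]
Extract 28: [23, 15, -1, -5, 28, 34, 35]
Extract 23: [15, -5, -1, 23, 28, 34, 35]
Extract 15: [-1, -5, 15, 23, 28, 34, 35]
Extract -1: [-5, -1, 15, 23, 28, 34, 35]


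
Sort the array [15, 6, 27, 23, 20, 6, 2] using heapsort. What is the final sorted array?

Build heap: [27, 23, 15, 6, 20, 6, 2]
Extract 27: [23, 20, 15, 6, 2, 6, 27]
Extract 23: [20, 6, 15, 6, 2, 23, 27]
Extract 20: [15, 6, 2, 6, 20, 23, 27]
Extract 15: [6, 6, 2, 15, 20, 23, 27]
Extract 6: [6, 2, 6, 15, 20, 23, 27]
Extract 6: [2, 6, 6, 15, 20, 23, 27]


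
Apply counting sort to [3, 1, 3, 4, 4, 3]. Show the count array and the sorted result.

Count array: [0, 1, 0, 3, 2]
(count[i] = number of elements equal to i)
Cumulative count: [0, 1, 1, 4, 6]
Sorted: [1, 3, 3, 3, 4, 4]


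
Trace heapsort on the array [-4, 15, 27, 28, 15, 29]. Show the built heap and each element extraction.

Build heap: [29, 28, 27, 15, 15, -4]
Extract 29: [28, 15, 27, -4, 15, 29]
Extract 28: [27, 15, 15, -4, 28, 29]
Extract 27: [15, -4, 15, 27, 28, 29]
Extract 15: [15, -4, 15, 27, 28, 29]
Extract 15: [-4, 15, 15, 27, 28, 29]


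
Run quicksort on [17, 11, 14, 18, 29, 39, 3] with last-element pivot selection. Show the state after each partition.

Partition 1: pivot=3 at index 0 -> [3, 11, 14, 18, 29, 39, 17]
Partition 2: pivot=17 at index 3 -> [3, 11, 14, 17, 29, 39, 18]
Partition 3: pivot=14 at index 2 -> [3, 11, 14, 17, 29, 39, 18]
Partition 4: pivot=18 at index 4 -> [3, 11, 14, 17, 18, 39, 29]
Partition 5: pivot=29 at index 5 -> [3, 11, 14, 17, 18, 29, 39]


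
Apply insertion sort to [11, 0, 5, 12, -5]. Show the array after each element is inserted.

First element 11 is already 'sorted'
Insert 0: shifted 1 elements -> [0, 11, 5, 12, -5]
Insert 5: shifted 1 elements -> [0, 5, 11, 12, -5]
Insert 12: shifted 0 elements -> [0, 5, 11, 12, -5]
Insert -5: shifted 4 elements -> [-5, 0, 5, 11, 12]


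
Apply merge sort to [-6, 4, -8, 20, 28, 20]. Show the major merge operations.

Divide and conquer:
  Merge [4] + [-8] -> [-8, 4]
  Merge [-6] + [-8, 4] -> [-8, -6, 4]
  Merge [28] + [20] -> [20, 28]
  Merge [20] + [20, 28] -> [20, 20, 28]
  Merge [-8, -6, 4] + [20, 20, 28] -> [-8, -6, 4, 20, 20, 28]


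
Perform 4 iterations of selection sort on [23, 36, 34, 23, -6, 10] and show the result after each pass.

Pass 1: Select minimum -6 at index 4, swap -> [-6, 36, 34, 23, 23, 10]
Pass 2: Select minimum 10 at index 5, swap -> [-6, 10, 34, 23, 23, 36]
Pass 3: Select minimum 23 at index 3, swap -> [-6, 10, 23, 34, 23, 36]
Pass 4: Select minimum 23 at index 4, swap -> [-6, 10, 23, 23, 34, 36]


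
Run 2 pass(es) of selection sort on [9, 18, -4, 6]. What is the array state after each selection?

Pass 1: Select minimum -4 at index 2, swap -> [-4, 18, 9, 6]
Pass 2: Select minimum 6 at index 3, swap -> [-4, 6, 9, 18]


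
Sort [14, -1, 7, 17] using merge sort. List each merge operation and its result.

Divide and conquer:
  Merge [14] + [-1] -> [-1, 14]
  Merge [7] + [17] -> [7, 17]
  Merge [-1, 14] + [7, 17] -> [-1, 7, 14, 17]


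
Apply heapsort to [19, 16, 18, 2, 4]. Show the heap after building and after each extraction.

Build heap: [19, 16, 18, 2, 4]
Extract 19: [18, 16, 4, 2, 19]
Extract 18: [16, 2, 4, 18, 19]
Extract 16: [4, 2, 16, 18, 19]
Extract 4: [2, 4, 16, 18, 19]


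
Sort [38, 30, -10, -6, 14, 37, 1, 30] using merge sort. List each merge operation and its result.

Divide and conquer:
  Merge [38] + [30] -> [30, 38]
  Merge [-10] + [-6] -> [-10, -6]
  Merge [30, 38] + [-10, -6] -> [-10, -6, 30, 38]
  Merge [14] + [37] -> [14, 37]
  Merge [1] + [30] -> [1, 30]
  Merge [14, 37] + [1, 30] -> [1, 14, 30, 37]
  Merge [-10, -6, 30, 38] + [1, 14, 30, 37] -> [-10, -6, 1, 14, 30, 30, 37, 38]


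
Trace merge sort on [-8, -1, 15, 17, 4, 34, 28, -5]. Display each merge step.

Divide and conquer:
  Merge [-8] + [-1] -> [-8, -1]
  Merge [15] + [17] -> [15, 17]
  Merge [-8, -1] + [15, 17] -> [-8, -1, 15, 17]
  Merge [4] + [34] -> [4, 34]
  Merge [28] + [-5] -> [-5, 28]
  Merge [4, 34] + [-5, 28] -> [-5, 4, 28, 34]
  Merge [-8, -1, 15, 17] + [-5, 4, 28, 34] -> [-8, -5, -1, 4, 15, 17, 28, 34]


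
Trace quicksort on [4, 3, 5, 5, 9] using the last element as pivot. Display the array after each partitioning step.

Partition 1: pivot=9 at index 4 -> [4, 3, 5, 5, 9]
Partition 2: pivot=5 at index 3 -> [4, 3, 5, 5, 9]
Partition 3: pivot=5 at index 2 -> [4, 3, 5, 5, 9]
Partition 4: pivot=3 at index 0 -> [3, 4, 5, 5, 9]


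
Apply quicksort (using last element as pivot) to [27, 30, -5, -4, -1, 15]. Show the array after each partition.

Partition 1: pivot=15 at index 3 -> [-5, -4, -1, 15, 27, 30]
Partition 2: pivot=-1 at index 2 -> [-5, -4, -1, 15, 27, 30]
Partition 3: pivot=-4 at index 1 -> [-5, -4, -1, 15, 27, 30]
Partition 4: pivot=30 at index 5 -> [-5, -4, -1, 15, 27, 30]


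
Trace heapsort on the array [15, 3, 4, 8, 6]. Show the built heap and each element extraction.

Build heap: [15, 8, 4, 3, 6]
Extract 15: [8, 6, 4, 3, 15]
Extract 8: [6, 3, 4, 8, 15]
Extract 6: [4, 3, 6, 8, 15]
Extract 4: [3, 4, 6, 8, 15]


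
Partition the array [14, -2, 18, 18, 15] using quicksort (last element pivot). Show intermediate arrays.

Partition 1: pivot=15 at index 2 -> [14, -2, 15, 18, 18]
Partition 2: pivot=-2 at index 0 -> [-2, 14, 15, 18, 18]
Partition 3: pivot=18 at index 4 -> [-2, 14, 15, 18, 18]


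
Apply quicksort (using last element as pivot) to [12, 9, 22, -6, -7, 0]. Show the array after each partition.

Partition 1: pivot=0 at index 2 -> [-6, -7, 0, 12, 9, 22]
Partition 2: pivot=-7 at index 0 -> [-7, -6, 0, 12, 9, 22]
Partition 3: pivot=22 at index 5 -> [-7, -6, 0, 12, 9, 22]
Partition 4: pivot=9 at index 3 -> [-7, -6, 0, 9, 12, 22]


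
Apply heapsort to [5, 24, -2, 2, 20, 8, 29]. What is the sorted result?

Build heap: [29, 24, 8, 2, 20, 5, -2]
Extract 29: [24, 20, 8, 2, -2, 5, 29]
Extract 24: [20, 5, 8, 2, -2, 24, 29]
Extract 20: [8, 5, -2, 2, 20, 24, 29]
Extract 8: [5, 2, -2, 8, 20, 24, 29]
Extract 5: [2, -2, 5, 8, 20, 24, 29]
Extract 2: [-2, 2, 5, 8, 20, 24, 29]


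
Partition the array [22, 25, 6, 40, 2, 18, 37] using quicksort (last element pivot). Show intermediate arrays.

Partition 1: pivot=37 at index 5 -> [22, 25, 6, 2, 18, 37, 40]
Partition 2: pivot=18 at index 2 -> [6, 2, 18, 25, 22, 37, 40]
Partition 3: pivot=2 at index 0 -> [2, 6, 18, 25, 22, 37, 40]
Partition 4: pivot=22 at index 3 -> [2, 6, 18, 22, 25, 37, 40]


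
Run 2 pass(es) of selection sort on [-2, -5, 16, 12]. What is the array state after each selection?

Pass 1: Select minimum -5 at index 1, swap -> [-5, -2, 16, 12]
Pass 2: Select minimum -2 at index 1, swap -> [-5, -2, 16, 12]


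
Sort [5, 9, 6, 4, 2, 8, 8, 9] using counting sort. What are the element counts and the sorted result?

Count array: [0, 0, 1, 0, 1, 1, 1, 0, 2, 2]
(count[i] = number of elements equal to i)
Cumulative count: [0, 0, 1, 1, 2, 3, 4, 4, 6, 8]
Sorted: [2, 4, 5, 6, 8, 8, 9, 9]


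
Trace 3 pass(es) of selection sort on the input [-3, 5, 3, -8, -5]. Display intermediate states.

Pass 1: Select minimum -8 at index 3, swap -> [-8, 5, 3, -3, -5]
Pass 2: Select minimum -5 at index 4, swap -> [-8, -5, 3, -3, 5]
Pass 3: Select minimum -3 at index 3, swap -> [-8, -5, -3, 3, 5]


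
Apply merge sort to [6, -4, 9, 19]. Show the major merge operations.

Divide and conquer:
  Merge [6] + [-4] -> [-4, 6]
  Merge [9] + [19] -> [9, 19]
  Merge [-4, 6] + [9, 19] -> [-4, 6, 9, 19]


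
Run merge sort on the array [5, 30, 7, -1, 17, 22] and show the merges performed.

Divide and conquer:
  Merge [30] + [7] -> [7, 30]
  Merge [5] + [7, 30] -> [5, 7, 30]
  Merge [17] + [22] -> [17, 22]
  Merge [-1] + [17, 22] -> [-1, 17, 22]
  Merge [5, 7, 30] + [-1, 17, 22] -> [-1, 5, 7, 17, 22, 30]


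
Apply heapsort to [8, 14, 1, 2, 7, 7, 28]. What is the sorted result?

Build heap: [28, 14, 8, 2, 7, 7, 1]
Extract 28: [14, 7, 8, 2, 1, 7, 28]
Extract 14: [8, 7, 7, 2, 1, 14, 28]
Extract 8: [7, 2, 7, 1, 8, 14, 28]
Extract 7: [7, 2, 1, 7, 8, 14, 28]
Extract 7: [2, 1, 7, 7, 8, 14, 28]
Extract 2: [1, 2, 7, 7, 8, 14, 28]


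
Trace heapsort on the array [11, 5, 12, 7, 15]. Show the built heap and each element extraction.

Build heap: [15, 11, 12, 7, 5]
Extract 15: [12, 11, 5, 7, 15]
Extract 12: [11, 7, 5, 12, 15]
Extract 11: [7, 5, 11, 12, 15]
Extract 7: [5, 7, 11, 12, 15]


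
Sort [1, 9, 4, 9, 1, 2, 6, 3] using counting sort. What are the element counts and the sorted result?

Count array: [0, 2, 1, 1, 1, 0, 1, 0, 0, 2]
(count[i] = number of elements equal to i)
Cumulative count: [0, 2, 3, 4, 5, 5, 6, 6, 6, 8]
Sorted: [1, 1, 2, 3, 4, 6, 9, 9]


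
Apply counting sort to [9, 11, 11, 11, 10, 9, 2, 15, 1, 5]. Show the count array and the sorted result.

Count array: [0, 1, 1, 0, 0, 1, 0, 0, 0, 2, 1, 3, 0, 0, 0, 1]
(count[i] = number of elements equal to i)
Cumulative count: [0, 1, 2, 2, 2, 3, 3, 3, 3, 5, 6, 9, 9, 9, 9, 10]
Sorted: [1, 2, 5, 9, 9, 10, 11, 11, 11, 15]


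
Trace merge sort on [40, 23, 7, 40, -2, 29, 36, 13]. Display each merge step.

Divide and conquer:
  Merge [40] + [23] -> [23, 40]
  Merge [7] + [40] -> [7, 40]
  Merge [23, 40] + [7, 40] -> [7, 23, 40, 40]
  Merge [-2] + [29] -> [-2, 29]
  Merge [36] + [13] -> [13, 36]
  Merge [-2, 29] + [13, 36] -> [-2, 13, 29, 36]
  Merge [7, 23, 40, 40] + [-2, 13, 29, 36] -> [-2, 7, 13, 23, 29, 36, 40, 40]


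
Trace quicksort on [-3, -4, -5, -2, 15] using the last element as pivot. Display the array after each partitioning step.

Partition 1: pivot=15 at index 4 -> [-3, -4, -5, -2, 15]
Partition 2: pivot=-2 at index 3 -> [-3, -4, -5, -2, 15]
Partition 3: pivot=-5 at index 0 -> [-5, -4, -3, -2, 15]
Partition 4: pivot=-3 at index 2 -> [-5, -4, -3, -2, 15]


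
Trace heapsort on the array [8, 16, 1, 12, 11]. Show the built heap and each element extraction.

Build heap: [16, 12, 1, 8, 11]
Extract 16: [12, 11, 1, 8, 16]
Extract 12: [11, 8, 1, 12, 16]
Extract 11: [8, 1, 11, 12, 16]
Extract 8: [1, 8, 11, 12, 16]


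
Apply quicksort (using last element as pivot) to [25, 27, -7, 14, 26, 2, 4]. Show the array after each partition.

Partition 1: pivot=4 at index 2 -> [-7, 2, 4, 14, 26, 27, 25]
Partition 2: pivot=2 at index 1 -> [-7, 2, 4, 14, 26, 27, 25]
Partition 3: pivot=25 at index 4 -> [-7, 2, 4, 14, 25, 27, 26]
Partition 4: pivot=26 at index 5 -> [-7, 2, 4, 14, 25, 26, 27]


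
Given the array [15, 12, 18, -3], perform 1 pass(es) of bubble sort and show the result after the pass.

After pass 1: [12, 15, -3, 18] (2 swaps)
Total swaps: 2


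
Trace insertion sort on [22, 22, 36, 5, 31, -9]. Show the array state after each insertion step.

First element 22 is already 'sorted'
Insert 22: shifted 0 elements -> [22, 22, 36, 5, 31, -9]
Insert 36: shifted 0 elements -> [22, 22, 36, 5, 31, -9]
Insert 5: shifted 3 elements -> [5, 22, 22, 36, 31, -9]
Insert 31: shifted 1 elements -> [5, 22, 22, 31, 36, -9]
Insert -9: shifted 5 elements -> [-9, 5, 22, 22, 31, 36]


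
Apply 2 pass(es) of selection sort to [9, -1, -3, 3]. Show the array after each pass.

Pass 1: Select minimum -3 at index 2, swap -> [-3, -1, 9, 3]
Pass 2: Select minimum -1 at index 1, swap -> [-3, -1, 9, 3]


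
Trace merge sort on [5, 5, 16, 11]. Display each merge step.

Divide and conquer:
  Merge [5] + [5] -> [5, 5]
  Merge [16] + [11] -> [11, 16]
  Merge [5, 5] + [11, 16] -> [5, 5, 11, 16]


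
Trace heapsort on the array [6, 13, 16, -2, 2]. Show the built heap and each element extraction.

Build heap: [16, 13, 6, -2, 2]
Extract 16: [13, 2, 6, -2, 16]
Extract 13: [6, 2, -2, 13, 16]
Extract 6: [2, -2, 6, 13, 16]
Extract 2: [-2, 2, 6, 13, 16]


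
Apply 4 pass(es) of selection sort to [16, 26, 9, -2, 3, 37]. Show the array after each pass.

Pass 1: Select minimum -2 at index 3, swap -> [-2, 26, 9, 16, 3, 37]
Pass 2: Select minimum 3 at index 4, swap -> [-2, 3, 9, 16, 26, 37]
Pass 3: Select minimum 9 at index 2, swap -> [-2, 3, 9, 16, 26, 37]
Pass 4: Select minimum 16 at index 3, swap -> [-2, 3, 9, 16, 26, 37]


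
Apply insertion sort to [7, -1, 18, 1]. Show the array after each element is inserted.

First element 7 is already 'sorted'
Insert -1: shifted 1 elements -> [-1, 7, 18, 1]
Insert 18: shifted 0 elements -> [-1, 7, 18, 1]
Insert 1: shifted 2 elements -> [-1, 1, 7, 18]


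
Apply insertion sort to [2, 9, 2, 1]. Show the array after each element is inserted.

First element 2 is already 'sorted'
Insert 9: shifted 0 elements -> [2, 9, 2, 1]
Insert 2: shifted 1 elements -> [2, 2, 9, 1]
Insert 1: shifted 3 elements -> [1, 2, 2, 9]


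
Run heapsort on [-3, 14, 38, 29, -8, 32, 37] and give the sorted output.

Build heap: [38, 29, 37, 14, -8, 32, -3]
Extract 38: [37, 29, 32, 14, -8, -3, 38]
Extract 37: [32, 29, -3, 14, -8, 37, 38]
Extract 32: [29, 14, -3, -8, 32, 37, 38]
Extract 29: [14, -8, -3, 29, 32, 37, 38]
Extract 14: [-3, -8, 14, 29, 32, 37, 38]
Extract -3: [-8, -3, 14, 29, 32, 37, 38]


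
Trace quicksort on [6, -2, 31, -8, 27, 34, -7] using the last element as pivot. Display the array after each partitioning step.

Partition 1: pivot=-7 at index 1 -> [-8, -7, 31, 6, 27, 34, -2]
Partition 2: pivot=-2 at index 2 -> [-8, -7, -2, 6, 27, 34, 31]
Partition 3: pivot=31 at index 5 -> [-8, -7, -2, 6, 27, 31, 34]
Partition 4: pivot=27 at index 4 -> [-8, -7, -2, 6, 27, 31, 34]


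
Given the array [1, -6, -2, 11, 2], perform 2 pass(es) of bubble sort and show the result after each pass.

After pass 1: [-6, -2, 1, 2, 11] (3 swaps)
After pass 2: [-6, -2, 1, 2, 11] (0 swaps)
Total swaps: 3


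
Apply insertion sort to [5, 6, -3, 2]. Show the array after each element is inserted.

First element 5 is already 'sorted'
Insert 6: shifted 0 elements -> [5, 6, -3, 2]
Insert -3: shifted 2 elements -> [-3, 5, 6, 2]
Insert 2: shifted 2 elements -> [-3, 2, 5, 6]


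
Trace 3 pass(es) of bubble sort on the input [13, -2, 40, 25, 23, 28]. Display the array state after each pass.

After pass 1: [-2, 13, 25, 23, 28, 40] (4 swaps)
After pass 2: [-2, 13, 23, 25, 28, 40] (1 swaps)
After pass 3: [-2, 13, 23, 25, 28, 40] (0 swaps)
Total swaps: 5


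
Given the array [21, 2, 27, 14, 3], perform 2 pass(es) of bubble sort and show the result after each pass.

After pass 1: [2, 21, 14, 3, 27] (3 swaps)
After pass 2: [2, 14, 3, 21, 27] (2 swaps)
Total swaps: 5


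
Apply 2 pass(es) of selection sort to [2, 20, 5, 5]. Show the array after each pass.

Pass 1: Select minimum 2 at index 0, swap -> [2, 20, 5, 5]
Pass 2: Select minimum 5 at index 2, swap -> [2, 5, 20, 5]


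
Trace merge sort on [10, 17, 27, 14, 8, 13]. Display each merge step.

Divide and conquer:
  Merge [17] + [27] -> [17, 27]
  Merge [10] + [17, 27] -> [10, 17, 27]
  Merge [8] + [13] -> [8, 13]
  Merge [14] + [8, 13] -> [8, 13, 14]
  Merge [10, 17, 27] + [8, 13, 14] -> [8, 10, 13, 14, 17, 27]


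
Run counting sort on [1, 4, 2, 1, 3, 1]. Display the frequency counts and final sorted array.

Count array: [0, 3, 1, 1, 1]
(count[i] = number of elements equal to i)
Cumulative count: [0, 3, 4, 5, 6]
Sorted: [1, 1, 1, 2, 3, 4]


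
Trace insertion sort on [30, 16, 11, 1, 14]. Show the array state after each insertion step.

First element 30 is already 'sorted'
Insert 16: shifted 1 elements -> [16, 30, 11, 1, 14]
Insert 11: shifted 2 elements -> [11, 16, 30, 1, 14]
Insert 1: shifted 3 elements -> [1, 11, 16, 30, 14]
Insert 14: shifted 2 elements -> [1, 11, 14, 16, 30]


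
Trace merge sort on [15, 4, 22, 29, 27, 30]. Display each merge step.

Divide and conquer:
  Merge [4] + [22] -> [4, 22]
  Merge [15] + [4, 22] -> [4, 15, 22]
  Merge [27] + [30] -> [27, 30]
  Merge [29] + [27, 30] -> [27, 29, 30]
  Merge [4, 15, 22] + [27, 29, 30] -> [4, 15, 22, 27, 29, 30]


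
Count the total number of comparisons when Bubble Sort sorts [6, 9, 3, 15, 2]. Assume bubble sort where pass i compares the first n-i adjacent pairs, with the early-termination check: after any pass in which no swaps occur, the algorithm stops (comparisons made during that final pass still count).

Pass 1: compare adjacent pairs (0,1)..(3,4) = 4 comparison(s), 2 swap(s) -> [6, 3, 9, 2, 15]
Pass 2: compare adjacent pairs (0,1)..(2,3) = 3 comparison(s), 2 swap(s) -> [3, 6, 2, 9, 15]
Pass 3: compare adjacent pairs (0,1)..(1,2) = 2 comparison(s), 1 swap(s) -> [3, 2, 6, 9, 15]
Pass 4: compare adjacent pairs (0,1)..(0,1) = 1 comparison(s), 1 swap(s) -> [2, 3, 6, 9, 15]
Every pass made at least one swap, so all n-1 passes run.
Total comparisons: 4 + 3 + 2 + 1 = 10


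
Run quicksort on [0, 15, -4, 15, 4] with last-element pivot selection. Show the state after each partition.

Partition 1: pivot=4 at index 2 -> [0, -4, 4, 15, 15]
Partition 2: pivot=-4 at index 0 -> [-4, 0, 4, 15, 15]
Partition 3: pivot=15 at index 4 -> [-4, 0, 4, 15, 15]


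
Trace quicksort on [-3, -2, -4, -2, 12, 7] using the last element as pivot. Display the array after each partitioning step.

Partition 1: pivot=7 at index 4 -> [-3, -2, -4, -2, 7, 12]
Partition 2: pivot=-2 at index 3 -> [-3, -2, -4, -2, 7, 12]
Partition 3: pivot=-4 at index 0 -> [-4, -2, -3, -2, 7, 12]
Partition 4: pivot=-3 at index 1 -> [-4, -3, -2, -2, 7, 12]


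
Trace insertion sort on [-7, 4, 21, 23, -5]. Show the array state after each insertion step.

First element -7 is already 'sorted'
Insert 4: shifted 0 elements -> [-7, 4, 21, 23, -5]
Insert 21: shifted 0 elements -> [-7, 4, 21, 23, -5]
Insert 23: shifted 0 elements -> [-7, 4, 21, 23, -5]
Insert -5: shifted 3 elements -> [-7, -5, 4, 21, 23]


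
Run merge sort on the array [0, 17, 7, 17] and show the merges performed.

Divide and conquer:
  Merge [0] + [17] -> [0, 17]
  Merge [7] + [17] -> [7, 17]
  Merge [0, 17] + [7, 17] -> [0, 7, 17, 17]


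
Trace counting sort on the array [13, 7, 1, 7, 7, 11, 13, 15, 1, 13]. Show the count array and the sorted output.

Count array: [0, 2, 0, 0, 0, 0, 0, 3, 0, 0, 0, 1, 0, 3, 0, 1]
(count[i] = number of elements equal to i)
Cumulative count: [0, 2, 2, 2, 2, 2, 2, 5, 5, 5, 5, 6, 6, 9, 9, 10]
Sorted: [1, 1, 7, 7, 7, 11, 13, 13, 13, 15]


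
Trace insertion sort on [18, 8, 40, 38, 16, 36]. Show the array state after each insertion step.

First element 18 is already 'sorted'
Insert 8: shifted 1 elements -> [8, 18, 40, 38, 16, 36]
Insert 40: shifted 0 elements -> [8, 18, 40, 38, 16, 36]
Insert 38: shifted 1 elements -> [8, 18, 38, 40, 16, 36]
Insert 16: shifted 3 elements -> [8, 16, 18, 38, 40, 36]
Insert 36: shifted 2 elements -> [8, 16, 18, 36, 38, 40]


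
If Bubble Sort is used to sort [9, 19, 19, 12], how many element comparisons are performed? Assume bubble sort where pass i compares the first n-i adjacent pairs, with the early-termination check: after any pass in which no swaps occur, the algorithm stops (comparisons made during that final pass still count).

Pass 1: compare adjacent pairs (0,1)..(2,3) = 3 comparison(s), 1 swap(s) -> [9, 19, 12, 19]
Pass 2: compare adjacent pairs (0,1)..(1,2) = 2 comparison(s), 1 swap(s) -> [9, 12, 19, 19]
Pass 3: compare adjacent pairs (0,1)..(0,1) = 1 comparison(s), 0 swap(s) -> [9, 12, 19, 19]
No swaps in this pass, so bubble sort stops here.
Total comparisons: 3 + 2 + 1 = 6


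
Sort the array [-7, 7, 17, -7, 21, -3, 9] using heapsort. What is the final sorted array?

Build heap: [21, 7, 17, -7, -7, -3, 9]
Extract 21: [17, 7, 9, -7, -7, -3, 21]
Extract 17: [9, 7, -3, -7, -7, 17, 21]
Extract 9: [7, -7, -3, -7, 9, 17, 21]
Extract 7: [-3, -7, -7, 7, 9, 17, 21]
Extract -3: [-7, -7, -3, 7, 9, 17, 21]
Extract -7: [-7, -7, -3, 7, 9, 17, 21]


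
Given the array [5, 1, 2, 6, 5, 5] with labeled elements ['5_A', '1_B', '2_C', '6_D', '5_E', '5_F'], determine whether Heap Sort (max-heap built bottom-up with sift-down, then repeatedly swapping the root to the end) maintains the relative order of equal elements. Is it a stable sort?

Trace Heap Sort on the labeled array (the key is the number; the letter only tracks identity):
  Build max-heap: [6_D, 5_A, 5_F, 1_B, 5_E, 2_C]
  Swap root 6_D to index 5, re-heapify first 5 -> [5_A, 5_E, 5_F, 1_B, 2_C, 6_D]
  Swap root 5_A to index 4, re-heapify first 4 -> [5_E, 2_C, 5_F, 1_B, 5_A, 6_D]
  Swap root 5_E to index 3, re-heapify first 3 -> [5_F, 2_C, 1_B, 5_E, 5_A, 6_D]
  Swap root 5_F to index 2, re-heapify first 2 -> [2_C, 1_B, 5_F, 5_E, 5_A, 6_D]
  Swap root 2_C to index 1, re-heapify first 1 -> [1_B, 2_C, 5_F, 5_E, 5_A, 6_D]
Final order: [1_B, 2_C, 5_F, 5_E, 5_A, 6_D]
Equal keys:
  value 5: originally 5_A, 5_E, 5_F; after sorting 5_F, 5_E, 5_A -> order changed
Equal keys were reordered, so Heap Sort is not stable: heap construction and root-to-end swaps move elements without regard to the original order of equal keys. (One such input is enough; an unstable sort may happen to preserve order on other inputs, but it gives no guarantee.)
Answer: Not stable


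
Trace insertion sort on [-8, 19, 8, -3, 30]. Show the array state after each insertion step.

First element -8 is already 'sorted'
Insert 19: shifted 0 elements -> [-8, 19, 8, -3, 30]
Insert 8: shifted 1 elements -> [-8, 8, 19, -3, 30]
Insert -3: shifted 2 elements -> [-8, -3, 8, 19, 30]
Insert 30: shifted 0 elements -> [-8, -3, 8, 19, 30]


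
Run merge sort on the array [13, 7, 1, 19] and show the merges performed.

Divide and conquer:
  Merge [13] + [7] -> [7, 13]
  Merge [1] + [19] -> [1, 19]
  Merge [7, 13] + [1, 19] -> [1, 7, 13, 19]


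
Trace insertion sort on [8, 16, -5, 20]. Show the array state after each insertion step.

First element 8 is already 'sorted'
Insert 16: shifted 0 elements -> [8, 16, -5, 20]
Insert -5: shifted 2 elements -> [-5, 8, 16, 20]
Insert 20: shifted 0 elements -> [-5, 8, 16, 20]


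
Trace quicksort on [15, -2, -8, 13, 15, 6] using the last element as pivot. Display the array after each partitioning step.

Partition 1: pivot=6 at index 2 -> [-2, -8, 6, 13, 15, 15]
Partition 2: pivot=-8 at index 0 -> [-8, -2, 6, 13, 15, 15]
Partition 3: pivot=15 at index 5 -> [-8, -2, 6, 13, 15, 15]
Partition 4: pivot=15 at index 4 -> [-8, -2, 6, 13, 15, 15]


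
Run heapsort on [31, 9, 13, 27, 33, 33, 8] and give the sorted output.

Build heap: [33, 31, 33, 27, 9, 13, 8]
Extract 33: [33, 31, 13, 27, 9, 8, 33]
Extract 33: [31, 27, 13, 8, 9, 33, 33]
Extract 31: [27, 9, 13, 8, 31, 33, 33]
Extract 27: [13, 9, 8, 27, 31, 33, 33]
Extract 13: [9, 8, 13, 27, 31, 33, 33]
Extract 9: [8, 9, 13, 27, 31, 33, 33]


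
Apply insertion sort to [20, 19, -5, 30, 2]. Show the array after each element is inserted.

First element 20 is already 'sorted'
Insert 19: shifted 1 elements -> [19, 20, -5, 30, 2]
Insert -5: shifted 2 elements -> [-5, 19, 20, 30, 2]
Insert 30: shifted 0 elements -> [-5, 19, 20, 30, 2]
Insert 2: shifted 3 elements -> [-5, 2, 19, 20, 30]


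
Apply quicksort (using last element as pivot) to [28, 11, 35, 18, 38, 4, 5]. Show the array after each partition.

Partition 1: pivot=5 at index 1 -> [4, 5, 35, 18, 38, 28, 11]
Partition 2: pivot=11 at index 2 -> [4, 5, 11, 18, 38, 28, 35]
Partition 3: pivot=35 at index 5 -> [4, 5, 11, 18, 28, 35, 38]
Partition 4: pivot=28 at index 4 -> [4, 5, 11, 18, 28, 35, 38]


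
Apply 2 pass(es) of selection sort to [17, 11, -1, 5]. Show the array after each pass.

Pass 1: Select minimum -1 at index 2, swap -> [-1, 11, 17, 5]
Pass 2: Select minimum 5 at index 3, swap -> [-1, 5, 17, 11]


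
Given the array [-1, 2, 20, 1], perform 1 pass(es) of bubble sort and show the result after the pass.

After pass 1: [-1, 2, 1, 20] (1 swaps)
Total swaps: 1


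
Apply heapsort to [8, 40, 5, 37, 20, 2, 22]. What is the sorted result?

Build heap: [40, 37, 22, 8, 20, 2, 5]
Extract 40: [37, 20, 22, 8, 5, 2, 40]
Extract 37: [22, 20, 2, 8, 5, 37, 40]
Extract 22: [20, 8, 2, 5, 22, 37, 40]
Extract 20: [8, 5, 2, 20, 22, 37, 40]
Extract 8: [5, 2, 8, 20, 22, 37, 40]
Extract 5: [2, 5, 8, 20, 22, 37, 40]


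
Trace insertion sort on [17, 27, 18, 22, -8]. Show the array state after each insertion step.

First element 17 is already 'sorted'
Insert 27: shifted 0 elements -> [17, 27, 18, 22, -8]
Insert 18: shifted 1 elements -> [17, 18, 27, 22, -8]
Insert 22: shifted 1 elements -> [17, 18, 22, 27, -8]
Insert -8: shifted 4 elements -> [-8, 17, 18, 22, 27]


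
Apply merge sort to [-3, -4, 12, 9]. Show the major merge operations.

Divide and conquer:
  Merge [-3] + [-4] -> [-4, -3]
  Merge [12] + [9] -> [9, 12]
  Merge [-4, -3] + [9, 12] -> [-4, -3, 9, 12]


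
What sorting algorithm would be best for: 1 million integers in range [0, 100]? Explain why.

Best choice: Counting sort
Reason: O(n + k) where k=100 is small; linear time beats O(n log n)


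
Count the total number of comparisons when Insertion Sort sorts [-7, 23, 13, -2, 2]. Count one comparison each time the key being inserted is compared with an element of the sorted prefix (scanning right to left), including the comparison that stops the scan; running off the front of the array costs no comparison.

Insert 23: -7 <= 23 (stop) = 1 comparison(s) -> [-7, 23, 13, -2, 2]
Insert 13: 23 > 13 (shift), -7 <= 13 (stop) = 2 comparison(s) -> [-7, 13, 23, -2, 2]
Insert -2: 23 > -2 (shift), 13 > -2 (shift), -7 <= -2 (stop) = 3 comparison(s) -> [-7, -2, 13, 23, 2]
Insert 2: 23 > 2 (shift), 13 > 2 (shift), -2 <= 2 (stop) = 3 comparison(s) -> [-7, -2, 2, 13, 23]
Total comparisons: 1 + 2 + 3 + 3 = 9
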